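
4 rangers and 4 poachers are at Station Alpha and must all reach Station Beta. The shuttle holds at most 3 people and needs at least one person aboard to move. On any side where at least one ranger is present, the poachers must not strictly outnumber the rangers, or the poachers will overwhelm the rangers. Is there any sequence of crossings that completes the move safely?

1. 2 poachers → Station Beta.  (Station Alpha: 4R 2P; Station Beta: 0R 2P)
2. 1 poacher ← Station Alpha.  (Station Alpha: 4R 3P; Station Beta: 0R 1P)
3. 3 poachers → Station Beta.  (Station Alpha: 4R 0P; Station Beta: 0R 4P)
4. 1 poacher ← Station Alpha.  (Station Alpha: 4R 1P; Station Beta: 0R 3P)
5. 3 rangers → Station Beta.  (Station Alpha: 1R 1P; Station Beta: 3R 3P)
6. 1 ranger and 1 poacher ← Station Alpha.  (Station Alpha: 2R 2P; Station Beta: 2R 2P)
7. 2 rangers → Station Beta.  (Station Alpha: 0R 2P; Station Beta: 4R 2P)
8. 1 poacher ← Station Alpha.  (Station Alpha: 0R 3P; Station Beta: 4R 1P)
9. 3 poachers → Station Beta.  (Station Alpha: 0R 0P; Station Beta: 4R 4P)

Yes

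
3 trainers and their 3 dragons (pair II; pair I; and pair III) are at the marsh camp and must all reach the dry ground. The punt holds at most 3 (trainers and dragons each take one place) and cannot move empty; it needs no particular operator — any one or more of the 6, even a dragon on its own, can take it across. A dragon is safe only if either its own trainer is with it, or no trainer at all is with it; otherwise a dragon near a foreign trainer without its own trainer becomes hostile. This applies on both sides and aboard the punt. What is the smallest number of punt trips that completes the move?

Counting alone: each trip to the dry ground takes at most 3 across and each return brings at least 1 back, so after t trips out (and t−1 returns) at most 3t − (t−1) of the 6 are across; that first reaches 6 at t = 3, so at least 5 crossings are needed.
The plan below uses exactly 5 crossings, so it is optimal:
1. dragon II and trainer II cross → the dry ground.
2. trainer II crosses ← the marsh camp.
3. trainer I, trainer II, and trainer III cross → the dry ground.
4. dragon II crosses ← the marsh camp.
5. dragon I, dragon II, and dragon III cross → the dry ground.

5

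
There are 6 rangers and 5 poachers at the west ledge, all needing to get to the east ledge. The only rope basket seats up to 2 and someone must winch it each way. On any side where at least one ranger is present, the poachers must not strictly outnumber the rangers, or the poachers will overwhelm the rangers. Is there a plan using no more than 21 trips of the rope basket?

Yes

Yes — this plan uses 19 crossings (≤ 21):
1. 2 poachers → the east ledge.  (the west ledge: 6R 3P; the east ledge: 0R 2P)
2. 1 poacher ← the west ledge.  (the west ledge: 6R 4P; the east ledge: 0R 1P)
3. 2 poachers → the east ledge.  (the west ledge: 6R 2P; the east ledge: 0R 3P)
4. 1 poacher ← the west ledge.  (the west ledge: 6R 3P; the east ledge: 0R 2P)
5. 2 rangers → the east ledge.  (the west ledge: 4R 3P; the east ledge: 2R 2P)
6. 1 poacher ← the west ledge.  (the west ledge: 4R 4P; the east ledge: 2R 1P)
7. 1 ranger and 1 poacher → the east ledge.  (the west ledge: 3R 3P; the east ledge: 3R 2P)
8. 1 ranger ← the west ledge.  (the west ledge: 4R 3P; the east ledge: 2R 2P)
9. 1 ranger and 1 poacher → the east ledge.  (the west ledge: 3R 2P; the east ledge: 3R 3P)
10. 1 poacher ← the west ledge.  (the west ledge: 3R 3P; the east ledge: 3R 2P)
11. 1 ranger and 1 poacher → the east ledge.  (the west ledge: 2R 2P; the east ledge: 4R 3P)
12. 1 ranger ← the west ledge.  (the west ledge: 3R 2P; the east ledge: 3R 3P)
13. 1 ranger and 1 poacher → the east ledge.  (the west ledge: 2R 1P; the east ledge: 4R 4P)
14. 1 poacher ← the west ledge.  (the west ledge: 2R 2P; the east ledge: 4R 3P)
15. 1 ranger and 1 poacher → the east ledge.  (the west ledge: 1R 1P; the east ledge: 5R 4P)
16. 1 ranger ← the west ledge.  (the west ledge: 2R 1P; the east ledge: 4R 4P)
17. 1 ranger and 1 poacher → the east ledge.  (the west ledge: 1R 0P; the east ledge: 5R 5P)
18. 1 poacher ← the west ledge.  (the west ledge: 1R 1P; the east ledge: 5R 4P)
19. 1 ranger and 1 poacher → the east ledge.  (the west ledge: 0R 0P; the east ledge: 6R 5P)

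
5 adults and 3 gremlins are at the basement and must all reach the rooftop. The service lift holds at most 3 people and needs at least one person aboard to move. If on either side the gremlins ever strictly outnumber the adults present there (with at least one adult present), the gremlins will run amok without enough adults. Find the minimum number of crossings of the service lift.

7

Counting alone: each trip to the rooftop takes at most 3 across and each return brings at least 1 back, so after t trips out (and t−1 returns) at most 3t − (t−1) of the 8 are across; that first reaches 8 at t = 4, so at least 7 crossings are needed.
The plan below uses exactly 7 crossings, so it is optimal:
1. 2 gremlins → the rooftop.  (the basement: 5A 1G; the rooftop: 0A 2G)
2. 1 gremlin ← the basement.  (the basement: 5A 2G; the rooftop: 0A 1G)
3. 2 adults and 1 gremlin → the rooftop.  (the basement: 3A 1G; the rooftop: 2A 2G)
4. 1 gremlin ← the basement.  (the basement: 3A 2G; the rooftop: 2A 1G)
5. 1 adult and 2 gremlins → the rooftop.  (the basement: 2A 0G; the rooftop: 3A 3G)
6. 1 gremlin ← the basement.  (the basement: 2A 1G; the rooftop: 3A 2G)
7. 2 adults and 1 gremlin → the rooftop.  (the basement: 0A 0G; the rooftop: 5A 3G)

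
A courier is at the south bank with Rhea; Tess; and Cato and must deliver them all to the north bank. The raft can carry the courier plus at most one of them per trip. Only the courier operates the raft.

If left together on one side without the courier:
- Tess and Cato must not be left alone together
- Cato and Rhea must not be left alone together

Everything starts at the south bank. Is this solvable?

Yes

1. Courier goes to the north bank with Cato.
2. Courier goes back to the south bank alone.
3. Courier goes to the north bank with Rhea.
4. Courier goes back to the south bank with Cato.
5. Courier goes to the north bank with Tess.
6. Courier goes back to the south bank alone.
7. Courier goes to the north bank with Cato.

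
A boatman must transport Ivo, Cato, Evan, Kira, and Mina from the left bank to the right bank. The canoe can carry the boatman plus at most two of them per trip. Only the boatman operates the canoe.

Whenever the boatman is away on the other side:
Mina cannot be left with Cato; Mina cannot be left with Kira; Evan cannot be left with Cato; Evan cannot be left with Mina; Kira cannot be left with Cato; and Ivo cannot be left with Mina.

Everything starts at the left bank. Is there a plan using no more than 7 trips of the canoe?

Yes — this plan uses 7 crossings (≤ 7):
1. Boatman goes to the right bank with Cato and Mina.  [the left bank: Evan, Ivo, Kira | the right bank: Cato, Mina]
2. Boatman goes back to the left bank with Cato.  [the left bank: Cato, Evan, Ivo, Kira | the right bank: Mina]
3. Boatman goes to the right bank with Cato and Ivo.  [the left bank: Evan, Kira | the right bank: Cato, Ivo, Mina]
4. Boatman goes back to the left bank with Mina.  [the left bank: Evan, Kira, Mina | the right bank: Cato, Ivo]
5. Boatman goes to the right bank with Evan and Kira.  [the left bank: Mina | the right bank: Cato, Evan, Ivo, Kira]
6. Boatman goes back to the left bank with Cato.  [the left bank: Cato, Mina | the right bank: Evan, Ivo, Kira]
7. Boatman goes to the right bank with Cato and Mina.  [the left bank: — | the right bank: Cato, Evan, Ivo, Kira, Mina]

Yes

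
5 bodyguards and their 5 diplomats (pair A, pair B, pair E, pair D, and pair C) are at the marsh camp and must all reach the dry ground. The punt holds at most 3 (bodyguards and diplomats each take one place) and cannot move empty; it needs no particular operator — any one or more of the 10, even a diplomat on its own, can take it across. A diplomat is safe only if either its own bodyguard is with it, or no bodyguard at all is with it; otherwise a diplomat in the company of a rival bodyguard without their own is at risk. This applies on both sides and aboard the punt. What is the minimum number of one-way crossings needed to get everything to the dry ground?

Counting alone: each trip to the dry ground takes at most 3 across and each return brings at least 1 back, so after t trips out (and t−1 returns) at most 3t − (t−1) of the 10 are across; that first reaches 10 at t = 5, so at least 9 crossings are needed.
The safety rule pushes this higher. Following every safe sequence of crossings, the most of the 10 that can be at the dry ground as the punt arrives there on crossing 9 is 9 — never all 10.
So no plan with fewer than 11 crossings exists, and this one achieves 11:
1. bodyguard A and diplomat A cross → the dry ground.
2. bodyguard A crosses ← the marsh camp.
3. diplomat B, diplomat D, and diplomat E cross → the dry ground.
4. diplomat A crosses ← the marsh camp.
5. bodyguard B, bodyguard D, and bodyguard E cross → the dry ground.
6. bodyguard B and diplomat B cross ← the marsh camp.
7. bodyguard A, bodyguard B, and bodyguard C cross → the dry ground.
8. diplomat E crosses ← the marsh camp.
9. diplomat A and diplomat B cross → the dry ground.
10. diplomat A crosses ← the marsh camp.
11. diplomat A, diplomat C, and diplomat E cross → the dry ground.

11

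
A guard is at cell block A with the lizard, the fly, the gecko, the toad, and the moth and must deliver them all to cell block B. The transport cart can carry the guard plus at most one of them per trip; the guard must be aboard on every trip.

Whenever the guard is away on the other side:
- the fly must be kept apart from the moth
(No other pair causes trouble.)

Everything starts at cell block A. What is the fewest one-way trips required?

9

Counting alone: the guard can take at most 1 across per trip to cell block B, so moving all 5 needs at least 5 loaded trips out, with a return between consecutive ones — at least 9 crossings.
The plan below uses exactly 9 crossings, so it is optimal:
1. Guard goes to cell block B with the fly.
2. Guard goes back to cell block A alone.
3. Guard goes to cell block B with the lizard.
4. Guard goes back to cell block A alone.
5. Guard goes to cell block B with the gecko.
6. Guard goes back to cell block A alone.
7. Guard goes to cell block B with the toad.
8. Guard goes back to cell block A alone.
9. Guard goes to cell block B with the moth.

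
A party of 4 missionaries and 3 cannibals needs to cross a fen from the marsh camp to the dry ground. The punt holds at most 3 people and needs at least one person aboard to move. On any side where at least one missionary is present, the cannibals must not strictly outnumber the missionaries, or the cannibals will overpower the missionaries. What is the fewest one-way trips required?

5

Counting alone: each trip to the dry ground takes at most 3 across and each return brings at least 1 back, so after t trips out (and t−1 returns) at most 3t − (t−1) of the 7 are across; that first reaches 7 at t = 3, so at least 5 crossings are needed.
The plan below uses exactly 5 crossings, so it is optimal:
1. 3 cannibals → the dry ground.  (the marsh camp: 4M 0C; the dry ground: 0M 3C)
2. 1 cannibal ← the marsh camp.  (the marsh camp: 4M 1C; the dry ground: 0M 2C)
3. 3 missionaries → the dry ground.  (the marsh camp: 1M 1C; the dry ground: 3M 2C)
4. 1 missionary ← the marsh camp.  (the marsh camp: 2M 1C; the dry ground: 2M 2C)
5. 2 missionaries and 1 cannibal → the dry ground.  (the marsh camp: 0M 0C; the dry ground: 4M 3C)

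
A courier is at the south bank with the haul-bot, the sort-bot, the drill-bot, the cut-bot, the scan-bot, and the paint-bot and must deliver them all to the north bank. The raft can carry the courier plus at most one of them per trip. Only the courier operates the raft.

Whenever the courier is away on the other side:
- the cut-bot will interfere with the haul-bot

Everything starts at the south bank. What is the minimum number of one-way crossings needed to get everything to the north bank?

11

Counting alone: the courier can take at most 1 across per trip to the north bank, so moving all 6 needs at least 6 loaded trips out, with a return between consecutive ones — at least 11 crossings.
The plan below uses exactly 11 crossings, so it is optimal:
1. Courier goes to the north bank with the haul-bot.  [the south bank: the cut-bot, the drill-bot, the paint-bot, the scan-bot, the sort-bot | the north bank: the haul-bot]
2. Courier goes back to the south bank alone.  [the south bank: the cut-bot, the drill-bot, the paint-bot, the scan-bot, the sort-bot | the north bank: the haul-bot]
3. Courier goes to the north bank with the sort-bot.  [the south bank: the cut-bot, the drill-bot, the paint-bot, the scan-bot | the north bank: the haul-bot, the sort-bot]
4. Courier goes back to the south bank alone.  [the south bank: the cut-bot, the drill-bot, the paint-bot, the scan-bot | the north bank: the haul-bot, the sort-bot]
5. Courier goes to the north bank with the drill-bot.  [the south bank: the cut-bot, the paint-bot, the scan-bot | the north bank: the drill-bot, the haul-bot, the sort-bot]
6. Courier goes back to the south bank alone.  [the south bank: the cut-bot, the paint-bot, the scan-bot | the north bank: the drill-bot, the haul-bot, the sort-bot]
7. Courier goes to the north bank with the scan-bot.  [the south bank: the cut-bot, the paint-bot | the north bank: the drill-bot, the haul-bot, the scan-bot, the sort-bot]
8. Courier goes back to the south bank alone.  [the south bank: the cut-bot, the paint-bot | the north bank: the drill-bot, the haul-bot, the scan-bot, the sort-bot]
9. Courier goes to the north bank with the paint-bot.  [the south bank: the cut-bot | the north bank: the drill-bot, the haul-bot, the paint-bot, the scan-bot, the sort-bot]
10. Courier goes back to the south bank alone.  [the south bank: the cut-bot | the north bank: the drill-bot, the haul-bot, the paint-bot, the scan-bot, the sort-bot]
11. Courier goes to the north bank with the cut-bot.  [the south bank: — | the north bank: the cut-bot, the drill-bot, the haul-bot, the paint-bot, the scan-bot, the sort-bot]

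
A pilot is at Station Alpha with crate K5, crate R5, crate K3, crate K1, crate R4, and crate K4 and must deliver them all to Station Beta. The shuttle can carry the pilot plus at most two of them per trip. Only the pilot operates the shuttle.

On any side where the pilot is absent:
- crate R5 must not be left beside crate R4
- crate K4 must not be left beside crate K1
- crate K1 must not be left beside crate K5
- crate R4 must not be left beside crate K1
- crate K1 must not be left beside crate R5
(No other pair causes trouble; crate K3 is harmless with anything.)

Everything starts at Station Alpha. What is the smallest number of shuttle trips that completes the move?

Counting alone: the pilot can take at most 2 across per trip to Station Beta, so moving all 6 needs at least 3 loaded trips out, with a return between consecutive ones — at least 5 crossings.
The safety rule pushes this higher. Following every safe sequence of crossings, the most of the 6 that can be at Station Beta as the shuttle arrives there on crossings 5, 7 is 4, 5 respectively — never all 6.
So no plan with fewer than 9 crossings exists, and this one achieves 9:
1. Pilot goes to Station Beta with crate K1 and crate R5.  [Station Alpha: crate K3, crate K4, crate K5, crate R4 | Station Beta: crate K1, crate R5]
2. Pilot goes back to Station Alpha with crate R5.  [Station Alpha: crate K3, crate K4, crate K5, crate R4, crate R5 | Station Beta: crate K1]
3. Pilot goes to Station Beta with crate K5 and crate R5.  [Station Alpha: crate K3, crate K4, crate R4 | Station Beta: crate K1, crate K5, crate R5]
4. Pilot goes back to Station Alpha with crate K1.  [Station Alpha: crate K1, crate K3, crate K4, crate R4 | Station Beta: crate K5, crate R5]
5. Pilot goes to Station Beta with crate K1 and crate K3.  [Station Alpha: crate K4, crate R4 | Station Beta: crate K1, crate K3, crate K5, crate R5]
6. Pilot goes back to Station Alpha with crate K1.  [Station Alpha: crate K1, crate K4, crate R4 | Station Beta: crate K3, crate K5, crate R5]
7. Pilot goes to Station Beta with crate K1 and crate K4.  [Station Alpha: crate R4 | Station Beta: crate K1, crate K3, crate K4, crate K5, crate R5]
8. Pilot goes back to Station Alpha with crate K1.  [Station Alpha: crate K1, crate R4 | Station Beta: crate K3, crate K4, crate K5, crate R5]
9. Pilot goes to Station Beta with crate K1 and crate R4.  [Station Alpha: — | Station Beta: crate K1, crate K3, crate K4, crate K5, crate R4, crate R5]

9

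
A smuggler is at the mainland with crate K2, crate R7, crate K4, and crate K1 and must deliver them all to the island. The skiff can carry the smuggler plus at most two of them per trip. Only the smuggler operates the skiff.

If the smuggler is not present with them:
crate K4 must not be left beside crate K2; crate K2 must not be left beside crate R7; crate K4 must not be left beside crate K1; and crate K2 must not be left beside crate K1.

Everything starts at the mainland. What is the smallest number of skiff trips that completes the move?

5

Counting alone: the smuggler can take at most 2 across per trip to the island, so moving all 4 needs at least 2 loaded trips out, with a return between consecutive ones — at least 3 crossings.
The safety rule pushes this higher. Following every safe sequence of crossings, the most of the 4 that can be at the island as the skiff arrives there on crossing 3 is 3 — never all 4.
So no plan with fewer than 5 crossings exists, and this one achieves 5:
1. Smuggler goes to the island with crate K2 and crate K4.
2. Smuggler goes back to the mainland with crate K2.
3. Smuggler goes to the island with crate K2 and crate R7.
4. Smuggler goes back to the mainland with crate K2.
5. Smuggler goes to the island with crate K1 and crate K2.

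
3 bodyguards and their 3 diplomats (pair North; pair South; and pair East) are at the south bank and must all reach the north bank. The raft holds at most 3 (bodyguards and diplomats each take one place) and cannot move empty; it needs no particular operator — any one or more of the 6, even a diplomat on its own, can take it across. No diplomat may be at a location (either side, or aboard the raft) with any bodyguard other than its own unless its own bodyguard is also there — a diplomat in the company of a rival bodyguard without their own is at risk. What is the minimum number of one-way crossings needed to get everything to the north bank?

Counting alone: each trip to the north bank takes at most 3 across and each return brings at least 1 back, so after t trips out (and t−1 returns) at most 3t − (t−1) of the 6 are across; that first reaches 6 at t = 3, so at least 5 crossings are needed.
The plan below uses exactly 5 crossings, so it is optimal:
1. bodyguard North and diplomat North cross → the north bank.
2. bodyguard North crosses ← the south bank.
3. bodyguard East, bodyguard North, and bodyguard South cross → the north bank.
4. diplomat North crosses ← the south bank.
5. diplomat East, diplomat North, and diplomat South cross → the north bank.

5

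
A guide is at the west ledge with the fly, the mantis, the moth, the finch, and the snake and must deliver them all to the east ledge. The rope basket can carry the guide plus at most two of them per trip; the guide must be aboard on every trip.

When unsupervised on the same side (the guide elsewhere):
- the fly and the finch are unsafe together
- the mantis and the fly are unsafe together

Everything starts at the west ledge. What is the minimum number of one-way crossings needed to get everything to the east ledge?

5

Counting alone: the guide can take at most 2 across per trip to the east ledge, so moving all 5 needs at least 3 loaded trips out, with a return between consecutive ones — at least 5 crossings.
The plan below uses exactly 5 crossings, so it is optimal:
1. Guide goes to the east ledge with the fly.  [the west ledge: the finch, the mantis, the moth, the snake | the east ledge: the fly]
2. Guide goes back to the west ledge alone.  [the west ledge: the finch, the mantis, the moth, the snake | the east ledge: the fly]
3. Guide goes to the east ledge with the moth and the snake.  [the west ledge: the finch, the mantis | the east ledge: the fly, the moth, the snake]
4. Guide goes back to the west ledge alone.  [the west ledge: the finch, the mantis | the east ledge: the fly, the moth, the snake]
5. Guide goes to the east ledge with the finch and the mantis.  [the west ledge: — | the east ledge: the finch, the fly, the mantis, the moth, the snake]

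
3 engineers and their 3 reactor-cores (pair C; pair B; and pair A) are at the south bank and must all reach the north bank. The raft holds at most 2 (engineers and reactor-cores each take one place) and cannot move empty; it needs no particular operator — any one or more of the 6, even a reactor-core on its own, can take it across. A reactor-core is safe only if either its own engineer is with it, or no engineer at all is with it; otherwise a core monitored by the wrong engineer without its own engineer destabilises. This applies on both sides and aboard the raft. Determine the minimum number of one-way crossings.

Counting alone: each trip to the north bank takes at most 2 across and each return brings at least 1 back, so after t trips out (and t−1 returns) at most 2t − (t−1) of the 6 are across; that first reaches 6 at t = 5, so at least 9 crossings are needed.
The safety rule pushes this higher. Following every safe sequence of crossings, the most of the 6 that can be at the north bank as the raft arrives there on crossing 9 is 5 — never all 6.
So no plan with fewer than 11 crossings exists, and this one achieves 11:
1. engineer C and reactor-core C cross → the north bank.
2. engineer C crosses ← the south bank.
3. reactor-core A and reactor-core B cross → the north bank.
4. reactor-core C crosses ← the south bank.
5. engineer A and engineer B cross → the north bank.
6. engineer B and reactor-core B cross ← the south bank.
7. engineer B and engineer C cross → the north bank.
8. reactor-core A crosses ← the south bank.
9. reactor-core B and reactor-core C cross → the north bank.
10. engineer A crosses ← the south bank.
11. engineer A and reactor-core A cross → the north bank.

11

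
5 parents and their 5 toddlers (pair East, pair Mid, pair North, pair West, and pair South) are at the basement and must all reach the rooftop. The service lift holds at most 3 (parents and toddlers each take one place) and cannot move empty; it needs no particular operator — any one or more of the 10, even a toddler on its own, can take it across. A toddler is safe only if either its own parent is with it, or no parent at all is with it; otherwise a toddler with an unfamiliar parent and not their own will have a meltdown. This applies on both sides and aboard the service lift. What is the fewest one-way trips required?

11

Counting alone: each trip to the rooftop takes at most 3 across and each return brings at least 1 back, so after t trips out (and t−1 returns) at most 3t − (t−1) of the 10 are across; that first reaches 10 at t = 5, so at least 9 crossings are needed.
The safety rule pushes this higher. Following every safe sequence of crossings, the most of the 10 that can be at the rooftop as the service lift arrives there on crossing 9 is 9 — never all 10.
So no plan with fewer than 11 crossings exists, and this one achieves 11:
1. parent East and toddler East cross → the rooftop.
2. parent East crosses ← the basement.
3. toddler Mid, toddler North, and toddler West cross → the rooftop.
4. toddler East crosses ← the basement.
5. parent Mid, parent North, and parent West cross → the rooftop.
6. parent Mid and toddler Mid cross ← the basement.
7. parent East, parent Mid, and parent South cross → the rooftop.
8. toddler North crosses ← the basement.
9. toddler East and toddler Mid cross → the rooftop.
10. toddler East crosses ← the basement.
11. toddler East, toddler North, and toddler South cross → the rooftop.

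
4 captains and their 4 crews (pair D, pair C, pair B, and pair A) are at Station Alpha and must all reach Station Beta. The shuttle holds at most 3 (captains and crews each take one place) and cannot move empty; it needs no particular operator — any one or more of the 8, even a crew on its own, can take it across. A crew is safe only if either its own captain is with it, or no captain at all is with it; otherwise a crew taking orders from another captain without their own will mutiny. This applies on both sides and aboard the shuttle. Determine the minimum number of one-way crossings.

9

Counting alone: each trip to Station Beta takes at most 3 across and each return brings at least 1 back, so after t trips out (and t−1 returns) at most 3t − (t−1) of the 8 are across; that first reaches 8 at t = 4, so at least 7 crossings are needed.
The safety rule pushes this higher. Following every safe sequence of crossings, the most of the 8 that can be at Station Beta as the shuttle arrives there on crossing 7 is 7 — never all 8.
So no plan with fewer than 9 crossings exists, and this one achieves 9:
1. captain D and crew D cross → Station Beta.
2. captain D crosses ← Station Alpha.
3. captain C, captain D, and crew C cross → Station Beta.
4. captain D and crew D cross ← Station Alpha.
5. captain A, captain B, and captain D cross → Station Beta.
6. crew C crosses ← Station Alpha.
7. crew C and crew D cross → Station Beta.
8. crew D crosses ← Station Alpha.
9. crew A, crew B, and crew D cross → Station Beta.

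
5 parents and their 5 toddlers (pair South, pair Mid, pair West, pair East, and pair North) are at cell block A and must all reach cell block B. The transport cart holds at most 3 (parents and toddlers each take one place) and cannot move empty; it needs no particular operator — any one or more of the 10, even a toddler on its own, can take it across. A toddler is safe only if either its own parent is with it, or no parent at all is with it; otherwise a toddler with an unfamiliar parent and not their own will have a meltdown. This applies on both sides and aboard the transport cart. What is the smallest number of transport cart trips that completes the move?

11

Counting alone: each trip to cell block B takes at most 3 across and each return brings at least 1 back, so after t trips out (and t−1 returns) at most 3t − (t−1) of the 10 are across; that first reaches 10 at t = 5, so at least 9 crossings are needed.
The safety rule pushes this higher. Following every safe sequence of crossings, the most of the 10 that can be at cell block B as the transport cart arrives there on crossing 9 is 9 — never all 10.
So no plan with fewer than 11 crossings exists, and this one achieves 11:
1. parent South and toddler South cross → cell block B.
2. parent South crosses ← cell block A.
3. toddler East, toddler Mid, and toddler West cross → cell block B.
4. toddler South crosses ← cell block A.
5. parent East, parent Mid, and parent West cross → cell block B.
6. parent Mid and toddler Mid cross ← cell block A.
7. parent Mid, parent North, and parent South cross → cell block B.
8. toddler West crosses ← cell block A.
9. toddler Mid and toddler South cross → cell block B.
10. toddler South crosses ← cell block A.
11. toddler North, toddler South, and toddler West cross → cell block B.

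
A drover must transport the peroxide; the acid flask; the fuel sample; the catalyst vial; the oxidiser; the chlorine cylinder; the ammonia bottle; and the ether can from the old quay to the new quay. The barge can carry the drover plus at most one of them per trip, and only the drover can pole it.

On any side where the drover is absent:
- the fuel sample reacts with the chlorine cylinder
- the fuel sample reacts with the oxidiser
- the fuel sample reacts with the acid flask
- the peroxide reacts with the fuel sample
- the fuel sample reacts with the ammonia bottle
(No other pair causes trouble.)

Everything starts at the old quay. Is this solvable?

Following every safe sequence of crossings from the start, the most of the 8 that can be at the new quay as the barge arrives there on crossings 1, 3, 5, 7 is 1, 2, 3, 4 respectively; the best ever achieved is 4 of 8.
From crossing 9 on, no configuration arises that was not already reachable earlier: only 52 distinct safe configurations (who is on which side, and where the barge is) can ever be reached, none of them has everyone across, and every continuation just revisits them. So no valid plan exists.

No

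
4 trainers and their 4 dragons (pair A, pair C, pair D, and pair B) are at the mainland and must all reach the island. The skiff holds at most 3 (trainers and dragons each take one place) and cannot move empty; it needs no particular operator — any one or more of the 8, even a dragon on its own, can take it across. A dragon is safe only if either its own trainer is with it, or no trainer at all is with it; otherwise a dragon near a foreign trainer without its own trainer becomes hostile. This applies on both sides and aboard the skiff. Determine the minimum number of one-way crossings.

9

Counting alone: each trip to the island takes at most 3 across and each return brings at least 1 back, so after t trips out (and t−1 returns) at most 3t − (t−1) of the 8 are across; that first reaches 8 at t = 4, so at least 7 crossings are needed.
The safety rule pushes this higher. Following every safe sequence of crossings, the most of the 8 that can be at the island as the skiff arrives there on crossing 7 is 7 — never all 8.
So no plan with fewer than 9 crossings exists, and this one achieves 9:
1. dragon A and trainer A cross → the island.
2. trainer A crosses ← the mainland.
3. dragon C, trainer A, and trainer C cross → the island.
4. dragon A and trainer A cross ← the mainland.
5. trainer A, trainer B, and trainer D cross → the island.
6. dragon C crosses ← the mainland.
7. dragon A and dragon C cross → the island.
8. dragon A crosses ← the mainland.
9. dragon A, dragon B, and dragon D cross → the island.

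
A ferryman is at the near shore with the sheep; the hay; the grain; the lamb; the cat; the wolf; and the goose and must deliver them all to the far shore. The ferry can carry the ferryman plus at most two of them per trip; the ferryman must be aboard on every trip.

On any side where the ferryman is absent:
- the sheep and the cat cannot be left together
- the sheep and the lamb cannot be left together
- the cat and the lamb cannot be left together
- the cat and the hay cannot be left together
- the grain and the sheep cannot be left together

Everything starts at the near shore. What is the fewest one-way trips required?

Counting alone: the ferryman can take at most 2 across per trip to the far shore, so moving all 7 needs at least 4 loaded trips out, with a return between consecutive ones — at least 7 crossings.
The safety rule pushes this higher. Following every safe sequence of crossings, the most of the 7 that can be at the far shore as the ferry arrives there on crossings 7, 9 is 5, 6 respectively — never all 7.
So no plan with fewer than 11 crossings exists, and this one achieves 11:
1. Ferryman goes to the far shore with the cat and the sheep.  [the near shore: the goose, the grain, the hay, the lamb, the wolf | the far shore: the cat, the sheep]
2. Ferryman goes back to the near shore with the sheep.  [the near shore: the goose, the grain, the hay, the lamb, the sheep, the wolf | the far shore: the cat]
3. Ferryman goes to the far shore with the hay and the sheep.  [the near shore: the goose, the grain, the lamb, the wolf | the far shore: the cat, the hay, the sheep]
4. Ferryman goes back to the near shore with the cat.  [the near shore: the cat, the goose, the grain, the lamb, the wolf | the far shore: the hay, the sheep]
5. Ferryman goes to the far shore with the grain and the lamb.  [the near shore: the cat, the goose, the wolf | the far shore: the grain, the hay, the lamb, the sheep]
6. Ferryman goes back to the near shore with the sheep.  [the near shore: the cat, the goose, the sheep, the wolf | the far shore: the grain, the hay, the lamb]
7. Ferryman goes to the far shore with the sheep and the wolf.  [the near shore: the cat, the goose | the far shore: the grain, the hay, the lamb, the sheep, the wolf]
8. Ferryman goes back to the near shore with the sheep.  [the near shore: the cat, the goose, the sheep | the far shore: the grain, the hay, the lamb, the wolf]
9. Ferryman goes to the far shore with the goose and the sheep.  [the near shore: the cat | the far shore: the goose, the grain, the hay, the lamb, the sheep, the wolf]
10. Ferryman goes back to the near shore with the sheep.  [the near shore: the cat, the sheep | the far shore: the goose, the grain, the hay, the lamb, the wolf]
11. Ferryman goes to the far shore with the cat and the sheep.  [the near shore: — | the far shore: the cat, the goose, the grain, the hay, the lamb, the sheep, the wolf]

11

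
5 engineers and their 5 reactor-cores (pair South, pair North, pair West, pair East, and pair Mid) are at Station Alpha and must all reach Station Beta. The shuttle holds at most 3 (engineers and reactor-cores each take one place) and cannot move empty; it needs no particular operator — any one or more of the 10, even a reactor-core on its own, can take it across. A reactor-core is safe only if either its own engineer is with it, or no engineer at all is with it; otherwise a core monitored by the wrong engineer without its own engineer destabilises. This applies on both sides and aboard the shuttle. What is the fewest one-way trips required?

Counting alone: each trip to Station Beta takes at most 3 across and each return brings at least 1 back, so after t trips out (and t−1 returns) at most 3t − (t−1) of the 10 are across; that first reaches 10 at t = 5, so at least 9 crossings are needed.
The safety rule pushes this higher. Following every safe sequence of crossings, the most of the 10 that can be at Station Beta as the shuttle arrives there on crossing 9 is 9 — never all 10.
So no plan with fewer than 11 crossings exists, and this one achieves 11:
1. engineer South and reactor-core South cross → Station Beta.
2. engineer South crosses ← Station Alpha.
3. reactor-core East, reactor-core North, and reactor-core West cross → Station Beta.
4. reactor-core South crosses ← Station Alpha.
5. engineer East, engineer North, and engineer West cross → Station Beta.
6. engineer North and reactor-core North cross ← Station Alpha.
7. engineer Mid, engineer North, and engineer South cross → Station Beta.
8. reactor-core West crosses ← Station Alpha.
9. reactor-core North and reactor-core South cross → Station Beta.
10. reactor-core South crosses ← Station Alpha.
11. reactor-core Mid, reactor-core South, and reactor-core West cross → Station Beta.

11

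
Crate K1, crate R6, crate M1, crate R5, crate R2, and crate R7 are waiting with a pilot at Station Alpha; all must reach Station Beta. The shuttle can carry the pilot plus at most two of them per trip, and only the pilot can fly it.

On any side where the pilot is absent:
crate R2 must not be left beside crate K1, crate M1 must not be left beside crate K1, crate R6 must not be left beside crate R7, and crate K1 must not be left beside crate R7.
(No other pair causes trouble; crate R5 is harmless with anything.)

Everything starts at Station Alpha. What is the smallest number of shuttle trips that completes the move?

Counting alone: the pilot can take at most 2 across per trip to Station Beta, so moving all 6 needs at least 3 loaded trips out, with a return between consecutive ones — at least 5 crossings.
The safety rule pushes this higher. Following every safe sequence of crossings, the most of the 6 that can be at Station Beta as the shuttle arrives there on crossing 5 is 5 — never all 6.
So no plan with fewer than 7 crossings exists, and this one achieves 7:
1. Pilot goes to Station Beta with crate K1 and crate R6.  [Station Alpha: crate M1, crate R2, crate R5, crate R7 | Station Beta: crate K1, crate R6]
2. Pilot goes back to Station Alpha alone.  [Station Alpha: crate M1, crate R2, crate R5, crate R7 | Station Beta: crate K1, crate R6]
3. Pilot goes to Station Beta with crate R5.  [Station Alpha: crate M1, crate R2, crate R7 | Station Beta: crate K1, crate R5, crate R6]
4. Pilot goes back to Station Alpha alone.  [Station Alpha: crate M1, crate R2, crate R7 | Station Beta: crate K1, crate R5, crate R6]
5. Pilot goes to Station Beta with crate M1 and crate R2.  [Station Alpha: crate R7 | Station Beta: crate K1, crate M1, crate R2, crate R5, crate R6]
6. Pilot goes back to Station Alpha with crate K1.  [Station Alpha: crate K1, crate R7 | Station Beta: crate M1, crate R2, crate R5, crate R6]
7. Pilot goes to Station Beta with crate K1 and crate R7.  [Station Alpha: — | Station Beta: crate K1, crate M1, crate R2, crate R5, crate R6, crate R7]

7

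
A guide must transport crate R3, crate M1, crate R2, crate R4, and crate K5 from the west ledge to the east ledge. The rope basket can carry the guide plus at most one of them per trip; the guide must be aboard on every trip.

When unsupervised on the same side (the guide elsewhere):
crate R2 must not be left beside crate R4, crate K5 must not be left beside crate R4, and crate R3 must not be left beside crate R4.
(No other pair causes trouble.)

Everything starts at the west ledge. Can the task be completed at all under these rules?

Following every safe sequence of crossings from the start, the most of the 5 that can be at the east ledge as the rope basket arrives there on crossings 1, 3, 5 is 1, 2, 3 respectively; the best ever achieved is 3 of 5.
From crossing 7 on, no configuration arises that was not already reachable earlier: only 18 distinct safe configurations (who is on which side, and where the rope basket is) can ever be reached, none of them has everyone across, and every continuation just revisits them. So no valid plan exists.

No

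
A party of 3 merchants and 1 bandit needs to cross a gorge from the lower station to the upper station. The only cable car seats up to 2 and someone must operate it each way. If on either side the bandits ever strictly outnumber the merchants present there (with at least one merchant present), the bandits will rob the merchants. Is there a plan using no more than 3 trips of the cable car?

No

Counting alone: each trip to the upper station takes at most 2 across and each return brings at least 1 back, so after t trips out (and t−1 returns) at most 2t − (t−1) of the 4 are across; that first reaches 4 at t = 3, so at least 5 crossings are needed.
Since 3 < 5, 3 crossings cannot be enough. (The shortest complete plan in fact takes 5:)
1. 1 merchant and 1 bandit → the upper station.  (the lower station: 2M 0B; the upper station: 1M 1B)
2. 1 bandit ← the lower station.  (the lower station: 2M 1B; the upper station: 1M 0B)
3. 1 merchant and 1 bandit → the upper station.  (the lower station: 1M 0B; the upper station: 2M 1B)
4. 1 bandit ← the lower station.  (the lower station: 1M 1B; the upper station: 2M 0B)
5. 1 merchant and 1 bandit → the upper station.  (the lower station: 0M 0B; the upper station: 3M 1B)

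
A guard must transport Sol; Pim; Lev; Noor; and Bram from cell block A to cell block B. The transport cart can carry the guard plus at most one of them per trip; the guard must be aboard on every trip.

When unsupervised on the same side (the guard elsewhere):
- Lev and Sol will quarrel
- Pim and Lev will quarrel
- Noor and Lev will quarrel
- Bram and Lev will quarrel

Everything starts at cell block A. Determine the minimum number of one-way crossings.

impossible

Following every safe sequence of crossings from the start, the most of the 5 that can be at cell block B as the transport cart arrives there on crossings 1, 3 is 1, 2 respectively; the best ever achieved is 2 of 5.
From crossing 5 on, no configuration arises that was not already reachable earlier: only 11 distinct safe configurations (who is on which side, and where the transport cart is) can ever be reached, none of them has everyone across, and every continuation just revisits them. So no valid plan exists.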